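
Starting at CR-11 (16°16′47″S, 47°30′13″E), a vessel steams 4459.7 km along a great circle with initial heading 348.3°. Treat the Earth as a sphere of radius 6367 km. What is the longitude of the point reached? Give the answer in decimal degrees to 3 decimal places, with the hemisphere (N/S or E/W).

39.337°E

CR-11: φ = -16.27972°, λ = +47.50361°
δ = d/R = 4459.7/6367 = 0.700440 rad
φ₂ = arcsin(sin φ₁ cos δ + cos φ₁ sin δ cos θ)
   = arcsin(-0.28033·0.76456 + 0.95990·0.64455·0.97922) = 23.04966°
λ₂ = λ₁ + atan2(sin θ sin δ cos φ₁, cos δ − sin φ₁ sin φ₂) = 39.33726°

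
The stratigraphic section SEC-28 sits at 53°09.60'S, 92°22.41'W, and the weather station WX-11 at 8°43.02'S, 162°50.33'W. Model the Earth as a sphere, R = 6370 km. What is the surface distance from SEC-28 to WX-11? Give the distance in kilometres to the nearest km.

7935 km

SEC-28: φ = -53.16000°, λ = -92.37350°
WX-11: φ = -8.71700°, λ = -162.83883°
Δφ = 44.4430°,  Δλ = -70.4653°
a = sin²(Δφ/2) + cos φ₁ cos φ₂ sin²(Δλ/2) = 0.340269
c = 2·arcsin(√a) = 1.245635 rad = 71.3696°
d = R·c = 6370 × 1.245635 = 7934.7 km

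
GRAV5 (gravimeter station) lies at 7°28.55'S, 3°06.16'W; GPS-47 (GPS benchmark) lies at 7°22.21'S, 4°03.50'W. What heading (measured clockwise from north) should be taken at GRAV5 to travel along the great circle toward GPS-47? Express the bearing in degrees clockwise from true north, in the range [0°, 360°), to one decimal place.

GRAV5: φ = -7.47583°, λ = -3.10267°
GPS-47: φ = -7.37017°, λ = -4.05833°
Δλ = -0.9557°
y = sin Δλ · cos φ₂ = -0.016541
x = cos φ₁ sin φ₂ − sin φ₁ cos φ₂ cos Δλ = 0.001826
θ = atan2(y, x) = -83.6995° → 276.3005° (mod 360°)

276.3°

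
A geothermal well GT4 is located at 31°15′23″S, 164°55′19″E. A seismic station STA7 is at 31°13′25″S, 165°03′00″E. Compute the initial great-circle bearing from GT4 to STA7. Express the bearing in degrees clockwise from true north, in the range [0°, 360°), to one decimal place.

GT4: φ = -31.25639°, λ = +164.92194°
STA7: φ = -31.22361°, λ = +165.05000°
Δλ = 0.1281°
y = sin Δλ · cos φ₂ = 0.001911
x = cos φ₁ sin φ₂ − sin φ₁ cos φ₂ cos Δλ = 0.000571
θ = atan2(y, x) = 73.3669° → 73.3669° (mod 360°)

73.4°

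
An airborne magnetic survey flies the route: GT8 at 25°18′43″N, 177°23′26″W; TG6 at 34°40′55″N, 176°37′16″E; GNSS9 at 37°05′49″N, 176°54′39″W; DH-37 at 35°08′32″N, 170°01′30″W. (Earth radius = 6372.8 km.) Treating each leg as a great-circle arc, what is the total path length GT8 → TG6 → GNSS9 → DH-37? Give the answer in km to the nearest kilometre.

GT8: φ = +25.31194°, λ = -177.39056°
TG6: φ = +34.68194°, λ = +176.62111°
GNSS9: φ = +37.09694°, λ = -176.91083°
DH-37: φ = +35.14222°, λ = -170.02500°
GT8→TG6: c = 0.186813 rad, d = 1190.52 km
TG6→GNSS9: c = 0.100671 rad, d = 641.56 km
GNSS9→DH-37: c = 0.102870 rad, d = 655.57 km
Total = 1190.52 + 641.56 + 655.57 = 2487.65 km

2488 km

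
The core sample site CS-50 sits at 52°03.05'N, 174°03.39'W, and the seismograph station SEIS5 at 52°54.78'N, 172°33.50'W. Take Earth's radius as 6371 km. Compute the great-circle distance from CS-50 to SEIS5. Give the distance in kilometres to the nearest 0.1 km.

CS-50: φ = +52.05083°, λ = -174.05650°
SEIS5: φ = +52.91300°, λ = -172.55833°
Δφ = 0.8622°,  Δλ = 1.4982°
a = sin²(Δφ/2) + cos φ₁ cos φ₂ sin²(Δλ/2) = 0.000120
c = 2·arcsin(√a) = 0.021908 rad = 1.2553°
d = R·c = 6371 × 0.021908 = 139.6 km

139.6 km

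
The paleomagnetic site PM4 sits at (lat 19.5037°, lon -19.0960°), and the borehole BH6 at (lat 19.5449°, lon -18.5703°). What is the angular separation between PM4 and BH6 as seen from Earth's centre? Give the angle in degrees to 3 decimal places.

0.497°

Δφ = 0.0412°,  Δλ = 0.5257°
a = sin²(Δφ/2) + cos φ₁ cos φ₂ sin²(Δλ/2) = 0.000019
c = 2·arcsin(√a) = 0.008677 rad = 0.4972°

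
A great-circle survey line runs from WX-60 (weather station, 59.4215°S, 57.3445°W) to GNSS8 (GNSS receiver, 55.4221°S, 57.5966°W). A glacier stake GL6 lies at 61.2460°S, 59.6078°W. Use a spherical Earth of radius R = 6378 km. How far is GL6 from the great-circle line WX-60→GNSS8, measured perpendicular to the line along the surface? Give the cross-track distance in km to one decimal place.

128.4 km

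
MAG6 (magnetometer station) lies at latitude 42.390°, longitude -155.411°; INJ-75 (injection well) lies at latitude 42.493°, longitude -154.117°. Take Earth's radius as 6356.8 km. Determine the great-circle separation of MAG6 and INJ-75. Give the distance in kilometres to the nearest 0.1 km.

106.6 km

Δφ = 0.1030°,  Δλ = 1.2940°
a = sin²(Δφ/2) + cos φ₁ cos φ₂ sin²(Δλ/2) = 0.000070
c = 2·arcsin(√a) = 0.016763 rad = 0.9605°
d = R·c = 6356.8 × 0.016763 = 106.6 km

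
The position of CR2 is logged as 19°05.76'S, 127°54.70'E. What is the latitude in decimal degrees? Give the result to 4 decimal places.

19.0960°S

19° + 5.76′/60 = 19 + 0.09600 = 19.0960°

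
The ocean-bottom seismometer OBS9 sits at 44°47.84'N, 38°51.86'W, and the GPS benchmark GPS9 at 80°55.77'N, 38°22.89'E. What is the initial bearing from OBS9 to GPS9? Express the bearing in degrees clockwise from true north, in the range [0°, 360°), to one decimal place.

OBS9: φ = +44.79733°, λ = -38.86433°
GPS9: φ = +80.92950°, λ = +38.38150°
Δλ = 77.2458°
y = sin Δλ · cos φ₂ = 0.153760
x = cos φ₁ sin φ₂ − sin φ₁ cos φ₂ cos Δλ = 0.676207
θ = atan2(y, x) = 12.8104° → 12.8104° (mod 360°)

12.8°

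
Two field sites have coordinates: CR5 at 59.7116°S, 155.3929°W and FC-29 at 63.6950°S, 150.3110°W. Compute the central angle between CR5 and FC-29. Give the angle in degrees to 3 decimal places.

4.652°

Δφ = -3.9834°,  Δλ = 5.0819°
a = sin²(Δφ/2) + cos φ₁ cos φ₂ sin²(Δλ/2) = 0.001647
c = 2·arcsin(√a) = 0.081193 rad = 4.6520°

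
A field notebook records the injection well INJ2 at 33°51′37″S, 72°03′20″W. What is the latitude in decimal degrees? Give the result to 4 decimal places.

33.8603°S

33° + 51′/60 + 37″/3600 = 33 + 0.85000 + 0.01028 = 33.8603°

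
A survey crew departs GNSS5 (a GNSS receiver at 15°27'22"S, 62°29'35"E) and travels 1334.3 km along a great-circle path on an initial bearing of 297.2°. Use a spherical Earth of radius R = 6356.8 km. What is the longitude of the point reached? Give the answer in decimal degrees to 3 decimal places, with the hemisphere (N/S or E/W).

51.656°E

GNSS5: φ = -15.45611°, λ = +62.49306°
δ = d/R = 1334.3/6356.8 = 0.209901 rad
φ₂ = arcsin(sin φ₁ cos δ + cos φ₁ sin δ cos θ)
   = arcsin(-0.26650·0.97805 + 0.96383·0.20836·0.45710) = -9.72113°
λ₂ = λ₁ + atan2(sin θ sin δ cos φ₁, cos δ − sin φ₁ sin φ₂) = 51.65571°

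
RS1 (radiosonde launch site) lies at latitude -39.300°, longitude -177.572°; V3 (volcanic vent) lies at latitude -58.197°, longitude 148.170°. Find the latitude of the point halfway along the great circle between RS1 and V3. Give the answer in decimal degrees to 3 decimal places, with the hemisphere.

49.985°S

Bx = cos φ₂ cos Δλ = 0.435572,  By = cos φ₂ sin Δλ = -0.296659
φₘ = atan2(sin φ₁ + sin φ₂, √((cos φ₁ + Bx)² + By²)) = -49.98474°
λₘ = λ₁ + atan2(By, cos φ₁ + Bx) = 168.64591°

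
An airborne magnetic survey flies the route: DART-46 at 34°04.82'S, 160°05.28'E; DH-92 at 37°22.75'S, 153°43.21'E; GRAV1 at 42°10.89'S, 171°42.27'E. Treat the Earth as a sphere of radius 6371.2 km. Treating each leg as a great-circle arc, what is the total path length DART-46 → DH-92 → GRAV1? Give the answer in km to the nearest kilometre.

DART-46: φ = -34.08033°, λ = +160.08800°
DH-92: φ = -37.37917°, λ = +153.72017°
GRAV1: φ = -42.18150°, λ = +171.70450°
DART-46→DH-92: c = 0.106987 rad, d = 681.63 km
DH-92→GRAV1: c = 0.254778 rad, d = 1623.24 km
Total = 681.63 + 1623.24 = 2304.88 km

2305 km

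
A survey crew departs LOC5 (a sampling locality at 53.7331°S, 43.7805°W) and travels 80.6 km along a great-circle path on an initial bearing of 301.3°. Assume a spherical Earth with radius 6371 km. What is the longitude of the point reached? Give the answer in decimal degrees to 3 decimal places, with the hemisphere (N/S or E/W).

δ = d/R = 80.6/6371 = 0.012651 rad
φ₂ = arcsin(sin φ₁ cos δ + cos φ₁ sin δ cos θ)
   = arcsin(-0.80627·0.99992 + 0.59155·0.01265·0.51952) = -53.35201°
λ₂ = λ₁ + atan2(sin θ sin δ cos φ₁, cos δ − sin φ₁ sin φ₂) = -44.81816°

44.818°W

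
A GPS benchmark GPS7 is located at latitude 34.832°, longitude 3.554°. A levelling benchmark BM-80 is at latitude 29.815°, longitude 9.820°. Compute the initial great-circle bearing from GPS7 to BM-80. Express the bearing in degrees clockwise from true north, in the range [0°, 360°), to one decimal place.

Δλ = 6.2660°
y = sin Δλ · cos φ₂ = 0.094698
x = cos φ₁ sin φ₂ − sin φ₁ cos φ₂ cos Δλ = -0.084491
θ = atan2(y, x) = 131.7399° → 131.7399° (mod 360°)

131.7°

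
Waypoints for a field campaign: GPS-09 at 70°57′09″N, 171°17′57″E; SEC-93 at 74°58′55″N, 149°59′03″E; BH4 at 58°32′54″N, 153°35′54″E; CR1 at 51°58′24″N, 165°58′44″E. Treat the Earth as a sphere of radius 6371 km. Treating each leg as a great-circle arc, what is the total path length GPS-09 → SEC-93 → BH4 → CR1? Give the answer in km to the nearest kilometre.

GPS-09: φ = +70.95250°, λ = +171.29917°
SEC-93: φ = +74.98194°, λ = +149.98417°
BH4: φ = +58.54833°, λ = +153.59833°
CR1: φ = +51.97333°, λ = +165.97889°
GPS-09→SEC-93: c = 0.128592 rad, d = 819.26 km
SEC-93→BH4: c = 0.287770 rad, d = 1833.38 km
BH4→CR1: c = 0.167840 rad, d = 1069.31 km
Total = 819.26 + 1833.38 + 1069.31 = 3721.94 km

3722 km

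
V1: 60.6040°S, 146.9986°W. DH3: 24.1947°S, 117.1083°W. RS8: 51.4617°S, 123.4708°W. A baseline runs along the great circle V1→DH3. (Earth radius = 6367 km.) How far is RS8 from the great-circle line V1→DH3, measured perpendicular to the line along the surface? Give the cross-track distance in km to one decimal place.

666.0 km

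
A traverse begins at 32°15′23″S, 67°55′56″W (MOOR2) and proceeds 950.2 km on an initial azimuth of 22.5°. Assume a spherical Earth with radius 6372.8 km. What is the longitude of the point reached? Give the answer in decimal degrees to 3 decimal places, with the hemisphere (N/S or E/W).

MOOR2: φ = -32.25639°, λ = -67.93222°
δ = d/R = 950.2/6372.8 = 0.149102 rad
φ₂ = arcsin(sin φ₁ cos δ + cos φ₁ sin δ cos θ)
   = arcsin(-0.53371·0.98890 + 0.84567·0.14855·0.92388) = -24.31326°
λ₂ = λ₁ + atan2(sin θ sin δ cos φ₁, cos δ − sin φ₁ sin φ₂) = -64.35576°

64.356°W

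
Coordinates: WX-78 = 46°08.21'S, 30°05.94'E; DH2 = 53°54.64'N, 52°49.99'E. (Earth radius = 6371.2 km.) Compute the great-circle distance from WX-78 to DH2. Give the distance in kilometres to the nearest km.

11331 km

WX-78: φ = -46.13683°, λ = +30.09900°
DH2: φ = +53.91067°, λ = +52.83317°
Δφ = 100.0475°,  Δλ = 22.7342°
a = sin²(Δφ/2) + cos φ₁ cos φ₂ sin²(Δλ/2) = 0.603088
c = 2·arcsin(√a) = 1.778462 rad = 101.8984°
d = R·c = 6371.2 × 1.778462 = 11330.9 km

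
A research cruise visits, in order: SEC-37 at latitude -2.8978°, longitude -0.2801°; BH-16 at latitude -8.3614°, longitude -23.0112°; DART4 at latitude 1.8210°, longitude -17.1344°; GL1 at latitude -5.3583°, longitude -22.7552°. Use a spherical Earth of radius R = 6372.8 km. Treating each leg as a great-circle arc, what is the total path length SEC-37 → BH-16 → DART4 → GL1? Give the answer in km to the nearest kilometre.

4908 km

SEC-37→BH-16: c = 0.405997 rad, d = 2587.34 km
BH-16→DART4: c = 0.205040 rad, d = 1306.68 km
DART4→GL1: c = 0.159069 rad, d = 1013.71 km
Total = 2587.34 + 1306.68 + 1013.71 = 4907.73 km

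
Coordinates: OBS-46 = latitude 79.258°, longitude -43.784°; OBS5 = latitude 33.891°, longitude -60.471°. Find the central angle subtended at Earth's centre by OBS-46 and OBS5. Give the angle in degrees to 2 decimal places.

45.89°

Δφ = -45.3670°,  Δλ = -16.6870°
a = sin²(Δφ/2) + cos φ₁ cos φ₂ sin²(Δλ/2) = 0.151976
c = 2·arcsin(√a) = 0.800919 rad = 45.8893°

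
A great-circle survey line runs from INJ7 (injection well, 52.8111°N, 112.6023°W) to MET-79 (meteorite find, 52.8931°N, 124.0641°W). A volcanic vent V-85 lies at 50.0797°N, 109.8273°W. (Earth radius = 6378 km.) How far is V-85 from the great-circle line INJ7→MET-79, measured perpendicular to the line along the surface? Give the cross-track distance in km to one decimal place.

280.8 km

δ₁₃ = central angle INJ7→V-85 = 0.056416 rad  (haversine)
θ₁₃ = bearing INJ7→V-85 = 146.565°,  θ₁₂ = bearing INJ7→MET-79 = 275.250°
dₓₜ = R·arcsin(sin δ₁₃ · sin(θ₁₃ − θ₁₂)) = 6378·arcsin(0.05639·sin(-128.685°)) = -280.813 km
|dₓₜ| = 280.813 km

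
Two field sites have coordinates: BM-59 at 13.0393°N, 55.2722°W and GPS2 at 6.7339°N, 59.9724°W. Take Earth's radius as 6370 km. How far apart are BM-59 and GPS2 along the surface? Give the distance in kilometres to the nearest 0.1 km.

869.6 km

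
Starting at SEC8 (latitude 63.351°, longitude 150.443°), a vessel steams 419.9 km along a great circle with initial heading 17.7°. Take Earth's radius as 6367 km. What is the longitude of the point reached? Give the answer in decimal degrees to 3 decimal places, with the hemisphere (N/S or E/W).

δ = d/R = 419.9/6367 = 0.065949 rad
φ₂ = arcsin(sin φ₁ cos δ + cos φ₁ sin δ cos θ)
   = arcsin(0.89377·0.99783 + 0.44852·0.06590·0.95266) = 66.92421°
λ₂ = λ₁ + atan2(sin θ sin δ cos φ₁, cos δ − sin φ₁ sin φ₂) = 153.37322°

153.373°E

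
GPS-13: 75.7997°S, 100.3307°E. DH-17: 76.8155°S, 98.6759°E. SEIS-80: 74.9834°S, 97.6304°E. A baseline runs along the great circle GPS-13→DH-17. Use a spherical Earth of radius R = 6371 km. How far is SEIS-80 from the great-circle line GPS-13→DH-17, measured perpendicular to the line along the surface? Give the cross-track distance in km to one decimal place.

103.8 km

δ₁₃ = central angle GPS-13→SEIS-80 = 0.018551 rad  (haversine)
θ₁₃ = bearing GPS-13→SEIS-80 = 318.849°,  θ₁₂ = bearing GPS-13→DH-17 = 200.285°
dₓₜ = R·arcsin(sin δ₁₃ · sin(θ₁₃ − θ₁₂)) = 6371·arcsin(0.01855·sin(118.564°)) = 103.801 km
|dₓₜ| = 103.801 km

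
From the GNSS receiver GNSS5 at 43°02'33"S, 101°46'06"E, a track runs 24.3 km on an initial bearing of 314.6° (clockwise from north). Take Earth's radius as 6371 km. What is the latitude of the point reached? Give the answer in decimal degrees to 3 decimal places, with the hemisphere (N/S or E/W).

42.889°S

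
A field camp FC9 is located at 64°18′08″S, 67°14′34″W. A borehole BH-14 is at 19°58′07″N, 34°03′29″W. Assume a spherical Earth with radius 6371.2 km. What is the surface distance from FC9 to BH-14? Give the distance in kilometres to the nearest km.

FC9: φ = -64.30222°, λ = -67.24278°
BH-14: φ = +19.96861°, λ = -34.05806°
Δφ = 84.2708°,  Δλ = 33.1847°
a = sin²(Δφ/2) + cos φ₁ cos φ₂ sin²(Δλ/2) = 0.483321
c = 2·arcsin(√a) = 1.537432 rad = 88.0884°
d = R·c = 6371.2 × 1.537432 = 9795.3 km

9795 km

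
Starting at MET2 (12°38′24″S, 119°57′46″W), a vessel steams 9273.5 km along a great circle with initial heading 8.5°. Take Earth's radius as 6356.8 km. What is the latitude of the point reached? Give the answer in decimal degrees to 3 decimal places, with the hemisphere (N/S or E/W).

MET2: φ = -12.64000°, λ = -119.96278°
δ = d/R = 9273.5/6356.8 = 1.458831 rad
φ₂ = arcsin(sin φ₁ cos δ + cos φ₁ sin δ cos θ)
   = arcsin(-0.21882·0.11173 + 0.97576·0.99374·0.98902) = 69.15623°
λ₂ = λ₁ + atan2(sin θ sin δ cos φ₁, cos δ − sin φ₁ sin φ₂) = -95.58175°

69.156°N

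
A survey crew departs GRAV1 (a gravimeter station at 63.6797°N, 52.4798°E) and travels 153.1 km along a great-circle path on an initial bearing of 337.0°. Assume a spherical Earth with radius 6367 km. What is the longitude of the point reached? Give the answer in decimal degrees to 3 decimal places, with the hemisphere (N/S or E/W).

51.209°E

δ = d/R = 153.1/6367 = 0.024046 rad
φ₂ = arcsin(sin φ₁ cos δ + cos φ₁ sin δ cos θ)
   = arcsin(0.89633·0.99971 + 0.44339·0.02404·0.92050) = 64.94253°
λ₂ = λ₁ + atan2(sin θ sin δ cos φ₁, cos δ − sin φ₁ sin φ₂) = 51.20878°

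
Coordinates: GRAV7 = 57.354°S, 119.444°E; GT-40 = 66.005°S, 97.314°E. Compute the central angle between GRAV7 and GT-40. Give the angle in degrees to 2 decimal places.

Δφ = -8.6510°,  Δλ = -22.1300°
a = sin²(Δφ/2) + cos φ₁ cos φ₂ sin²(Δλ/2) = 0.013769
c = 2·arcsin(√a) = 0.235224 rad = 13.4773°

13.48°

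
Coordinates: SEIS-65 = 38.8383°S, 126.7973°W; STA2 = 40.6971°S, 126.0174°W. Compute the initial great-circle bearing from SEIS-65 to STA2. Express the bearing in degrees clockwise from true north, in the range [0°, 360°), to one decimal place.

Δλ = 0.7799°
y = sin Δλ · cos φ₂ = 0.010320
x = cos φ₁ sin φ₂ − sin φ₁ cos φ₂ cos Δλ = -0.032481
θ = atan2(y, x) = 162.3739° → 162.3739° (mod 360°)

162.4°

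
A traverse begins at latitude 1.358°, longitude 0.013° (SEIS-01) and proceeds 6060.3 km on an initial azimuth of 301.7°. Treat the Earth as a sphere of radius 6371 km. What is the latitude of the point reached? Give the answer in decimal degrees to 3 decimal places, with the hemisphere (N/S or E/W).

δ = d/R = 6060.3/6371 = 0.951232 rad
φ₂ = arcsin(sin φ₁ cos δ + cos φ₁ sin δ cos θ)
   = arcsin(0.02370·0.58068 + 0.99972·0.81413·0.52547) = 26.19609°
λ₂ = λ₁ + atan2(sin θ sin δ cos φ₁, cos δ − sin φ₁ sin φ₂) = -50.51736°

26.196°N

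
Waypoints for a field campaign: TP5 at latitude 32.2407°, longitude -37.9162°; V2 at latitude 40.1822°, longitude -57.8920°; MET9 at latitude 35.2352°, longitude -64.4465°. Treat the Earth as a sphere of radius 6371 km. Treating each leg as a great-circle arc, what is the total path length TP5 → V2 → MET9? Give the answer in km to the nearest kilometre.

TP5→V2: c = 0.312616 rad, d = 1991.67 km
V2→MET9: c = 0.125013 rad, d = 796.46 km
Total = 1991.67 + 796.46 = 2788.13 km

2788 km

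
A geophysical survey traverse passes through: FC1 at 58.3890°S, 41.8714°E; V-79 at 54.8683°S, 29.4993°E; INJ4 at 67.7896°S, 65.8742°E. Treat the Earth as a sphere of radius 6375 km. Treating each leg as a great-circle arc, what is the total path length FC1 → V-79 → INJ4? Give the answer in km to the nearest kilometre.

3210 km

FC1→V-79: c = 0.133456 rad, d = 850.78 km
V-79→INJ4: c = 0.370093 rad, d = 2359.35 km
Total = 850.78 + 2359.35 = 3210.13 km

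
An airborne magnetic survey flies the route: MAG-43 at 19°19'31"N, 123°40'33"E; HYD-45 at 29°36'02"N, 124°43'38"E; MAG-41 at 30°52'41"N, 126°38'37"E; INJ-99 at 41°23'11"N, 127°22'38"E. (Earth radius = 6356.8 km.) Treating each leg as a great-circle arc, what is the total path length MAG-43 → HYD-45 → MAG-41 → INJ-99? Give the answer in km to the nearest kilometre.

MAG-43: φ = +19.32528°, λ = +123.67583°
HYD-45: φ = +29.60056°, λ = +124.72722°
MAG-41: φ = +30.87806°, λ = +126.64361°
INJ-99: φ = +41.38639°, λ = +127.37722°
MAG-43→HYD-45: c = 0.180110 rad, d = 1144.92 km
HYD-45→MAG-41: c = 0.036497 rad, d = 232.00 km
MAG-41→INJ-99: c = 0.183694 rad, d = 1167.71 km
Total = 1144.92 + 232.00 + 1167.71 = 2544.64 km

2545 km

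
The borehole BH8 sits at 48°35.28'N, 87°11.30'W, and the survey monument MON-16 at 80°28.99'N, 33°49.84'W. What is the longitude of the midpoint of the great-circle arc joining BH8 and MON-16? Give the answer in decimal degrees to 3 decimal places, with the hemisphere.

77.289°W

BH8: φ = +48.58800°, λ = -87.18833°
MON-16: φ = +80.48317°, λ = -33.83067°
Bx = cos φ₂ cos Δλ = 0.098676,  By = cos φ₂ sin Δλ = 0.132663
φₘ = atan2(sin φ₁ + sin φ₂, √((cos φ₁ + Bx)² + By²)) = 66.03790°
λₘ = λ₁ + atan2(By, cos φ₁ + Bx) = -77.28861°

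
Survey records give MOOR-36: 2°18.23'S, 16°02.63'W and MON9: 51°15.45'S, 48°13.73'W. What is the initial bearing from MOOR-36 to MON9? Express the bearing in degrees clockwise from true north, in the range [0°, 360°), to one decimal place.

203.7°

MOOR-36: φ = -2.30383°, λ = -16.04383°
MON9: φ = -51.25750°, λ = -48.22883°
Δλ = -32.1850°
y = sin Δλ · cos φ₂ = -0.333347
x = cos φ₁ sin φ₂ − sin φ₁ cos φ₂ cos Δλ = -0.758045
θ = atan2(y, x) = -156.2627° → 203.7373° (mod 360°)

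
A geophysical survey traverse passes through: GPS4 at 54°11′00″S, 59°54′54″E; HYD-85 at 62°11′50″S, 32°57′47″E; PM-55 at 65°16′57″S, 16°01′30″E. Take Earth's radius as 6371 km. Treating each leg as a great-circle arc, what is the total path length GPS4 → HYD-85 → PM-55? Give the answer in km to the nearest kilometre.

2692 km

GPS4: φ = -54.18333°, λ = +59.91500°
HYD-85: φ = -62.19722°, λ = +32.96306°
PM-55: φ = -65.28250°, λ = +16.02500°
GPS4→HYD-85: c = 0.281686 rad, d = 1794.62 km
HYD-85→PM-55: c = 0.140900 rad, d = 897.68 km
Total = 1794.62 + 897.68 = 2692.30 km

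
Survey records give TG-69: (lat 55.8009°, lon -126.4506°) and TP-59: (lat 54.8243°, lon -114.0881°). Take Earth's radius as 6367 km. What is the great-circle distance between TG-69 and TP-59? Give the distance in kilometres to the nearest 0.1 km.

788.2 km

Δφ = -0.9766°,  Δλ = 12.3625°
a = sin²(Δφ/2) + cos φ₁ cos φ₂ sin²(Δλ/2) = 0.003827
c = 2·arcsin(√a) = 0.123799 rad = 7.0932°
d = R·c = 6367 × 0.123799 = 788.2 km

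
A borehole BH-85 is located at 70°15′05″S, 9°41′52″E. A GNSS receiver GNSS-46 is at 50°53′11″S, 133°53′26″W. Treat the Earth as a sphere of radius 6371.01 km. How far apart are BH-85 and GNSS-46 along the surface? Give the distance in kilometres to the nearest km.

BH-85: φ = -70.25139°, λ = +9.69778°
GNSS-46: φ = -50.88639°, λ = -133.89056°
Δφ = 19.3650°,  Δλ = -143.5883°
a = sin²(Δφ/2) + cos φ₁ cos φ₂ sin²(Δλ/2) = 0.220643
c = 2·arcsin(√a) = 0.977963 rad = 56.0332°
d = R·c = 6371.01 × 0.977963 = 6230.6 km

6231 km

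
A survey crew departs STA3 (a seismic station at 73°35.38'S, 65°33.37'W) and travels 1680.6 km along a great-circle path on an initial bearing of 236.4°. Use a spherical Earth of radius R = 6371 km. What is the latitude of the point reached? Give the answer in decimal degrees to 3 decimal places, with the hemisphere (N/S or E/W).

STA3: φ = -73.58967°, λ = -65.55617°
δ = d/R = 1680.6/6371 = 0.263789 rad
φ₂ = arcsin(sin φ₁ cos δ + cos φ₁ sin δ cos θ)
   = arcsin(-0.95926·0.96541 + 0.28251·0.26074·-0.55339) = -75.20498°
λ₂ = λ₁ + atan2(sin θ sin δ cos φ₁, cos δ − sin φ₁ sin φ₂) = -123.81843°

75.205°S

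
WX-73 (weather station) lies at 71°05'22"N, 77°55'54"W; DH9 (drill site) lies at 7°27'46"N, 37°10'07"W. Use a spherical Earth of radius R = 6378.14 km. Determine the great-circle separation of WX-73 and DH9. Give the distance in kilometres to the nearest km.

WX-73: φ = +71.08944°, λ = -77.93167°
DH9: φ = +7.46278°, λ = -37.16861°
Δφ = -63.6267°,  Δλ = 40.7631°
a = sin²(Δφ/2) + cos φ₁ cos φ₂ sin²(Δλ/2) = 0.316868
c = 2·arcsin(√a) = 1.195805 rad = 68.5146°
d = R·c = 6378.14 × 1.195805 = 7627.0 km

7627 km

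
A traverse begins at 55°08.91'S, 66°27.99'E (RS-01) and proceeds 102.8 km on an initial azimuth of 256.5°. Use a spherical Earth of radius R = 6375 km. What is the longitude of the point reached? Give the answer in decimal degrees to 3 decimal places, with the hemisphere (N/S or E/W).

64.886°E

RS-01: φ = -55.14850°, λ = +66.46650°
δ = d/R = 102.8/6375 = 0.016125 rad
φ₂ = arcsin(sin φ₁ cos δ + cos φ₁ sin δ cos θ)
   = arcsin(-0.82064·0.99987 + 0.57145·0.01612·-0.23345) = -55.35401°
λ₂ = λ₁ + atan2(sin θ sin δ cos φ₁, cos δ − sin φ₁ sin φ₂) = 64.88609°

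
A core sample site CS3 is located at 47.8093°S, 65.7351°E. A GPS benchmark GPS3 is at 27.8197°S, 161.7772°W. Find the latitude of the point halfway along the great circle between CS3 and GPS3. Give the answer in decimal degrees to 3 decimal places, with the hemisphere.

61.473°S

Bx = cos φ₂ cos Δλ = -0.597366,  By = cos φ₂ sin Δλ = 0.652191
φₘ = atan2(sin φ₁ + sin φ₂, √((cos φ₁ + Bx)² + By²)) = -61.47337°
λₘ = λ₁ + atan2(By, cos φ₁ + Bx) = 149.24146°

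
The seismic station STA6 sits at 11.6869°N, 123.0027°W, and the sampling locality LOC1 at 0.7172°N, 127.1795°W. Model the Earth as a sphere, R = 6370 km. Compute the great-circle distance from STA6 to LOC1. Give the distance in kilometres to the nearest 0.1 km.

1303.8 km

Δφ = -10.9697°,  Δλ = -4.1768°
a = sin²(Δφ/2) + cos φ₁ cos φ₂ sin²(Δλ/2) = 0.010436
c = 2·arcsin(√a) = 0.204674 rad = 11.7270°
d = R·c = 6370 × 0.204674 = 1303.8 km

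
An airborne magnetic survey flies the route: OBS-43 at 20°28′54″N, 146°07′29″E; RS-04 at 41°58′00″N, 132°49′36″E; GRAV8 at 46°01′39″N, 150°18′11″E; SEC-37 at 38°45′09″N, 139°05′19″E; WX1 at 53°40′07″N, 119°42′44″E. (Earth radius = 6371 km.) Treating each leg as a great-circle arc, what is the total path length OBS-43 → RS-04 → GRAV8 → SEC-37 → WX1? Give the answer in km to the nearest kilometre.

OBS-43: φ = +20.48167°, λ = +146.12472°
RS-04: φ = +41.96667°, λ = +132.82667°
GRAV8: φ = +46.02750°, λ = +150.30306°
SEC-37: φ = +38.75250°, λ = +139.08861°
WX1: φ = +53.66861°, λ = +119.71222°
OBS-43→RS-04: c = 0.423059 rad, d = 2695.31 km
RS-04→GRAV8: c = 0.230028 rad, d = 1465.51 km
GRAV8→SEC-37: c = 0.192070 rad, d = 1223.68 km
SEC-37→WX1: c = 0.347773 rad, d = 2215.66 km
Total = 2695.31 + 1465.51 + 1223.68 + 2215.66 = 7600.16 km

7600 km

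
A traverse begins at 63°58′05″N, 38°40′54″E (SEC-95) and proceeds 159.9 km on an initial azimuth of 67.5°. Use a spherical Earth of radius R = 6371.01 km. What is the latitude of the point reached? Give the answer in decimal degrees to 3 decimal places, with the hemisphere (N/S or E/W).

64.486°N

SEC-95: φ = +63.96806°, λ = +38.68167°
δ = d/R = 159.9/6371.01 = 0.025098 rad
φ₂ = arcsin(sin φ₁ cos δ + cos φ₁ sin δ cos θ)
   = arcsin(0.89855·0.99969 + 0.43887·0.02510·0.38268) = 64.48616°
λ₂ = λ₁ + atan2(sin θ sin δ cos φ₁, cos δ − sin φ₁ sin φ₂) = 41.76726°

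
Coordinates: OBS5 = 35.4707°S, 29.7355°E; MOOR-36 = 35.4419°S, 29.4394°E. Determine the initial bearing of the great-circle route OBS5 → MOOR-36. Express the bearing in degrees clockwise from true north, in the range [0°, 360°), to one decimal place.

Δλ = -0.2961°
y = sin Δλ · cos φ₂ = -0.004210
x = cos φ₁ sin φ₂ − sin φ₁ cos φ₂ cos Δλ = 0.000496
θ = atan2(y, x) = -83.2766° → 276.7234° (mod 360°)

276.7°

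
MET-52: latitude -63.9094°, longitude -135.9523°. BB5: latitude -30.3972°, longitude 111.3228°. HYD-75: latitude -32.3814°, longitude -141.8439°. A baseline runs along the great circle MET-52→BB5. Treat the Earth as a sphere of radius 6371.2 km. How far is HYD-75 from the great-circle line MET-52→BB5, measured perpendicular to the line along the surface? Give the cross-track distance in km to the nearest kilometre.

3200 km

δ₁₃ = central angle MET-52→HYD-75 = 0.554008 rad  (haversine)
θ₁₃ = bearing MET-52→HYD-75 = 350.516°,  θ₁₂ = bearing MET-52→BB5 = 236.741°
dₓₜ = R·arcsin(sin δ₁₃ · sin(θ₁₃ − θ₁₂)) = 6371.2·arcsin(0.52610·sin(113.775°)) = 3200.324 km
|dₓₜ| = 3200.324 km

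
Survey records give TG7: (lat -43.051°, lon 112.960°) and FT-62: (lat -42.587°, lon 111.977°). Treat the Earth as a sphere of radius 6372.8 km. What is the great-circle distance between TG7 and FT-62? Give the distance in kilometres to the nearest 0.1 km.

95.4 km

Δφ = 0.4640°,  Δλ = -0.9830°
a = sin²(Δφ/2) + cos φ₁ cos φ₂ sin²(Δλ/2) = 0.000056
c = 2·arcsin(√a) = 0.014965 rad = 0.8574°
d = R·c = 6372.8 × 0.014965 = 95.4 km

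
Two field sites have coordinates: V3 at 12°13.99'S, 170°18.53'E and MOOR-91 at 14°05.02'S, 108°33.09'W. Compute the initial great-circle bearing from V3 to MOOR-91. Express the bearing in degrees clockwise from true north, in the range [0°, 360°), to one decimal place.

102.1°

V3: φ = -12.23317°, λ = +170.30883°
MOOR-91: φ = -14.08367°, λ = -108.55150°
Δλ = 81.1397°
y = sin Δλ · cos φ₂ = 0.958367
x = cos φ₁ sin φ₂ − sin φ₁ cos φ₂ cos Δλ = -0.206157
θ = atan2(y, x) = 102.1401° → 102.1401° (mod 360°)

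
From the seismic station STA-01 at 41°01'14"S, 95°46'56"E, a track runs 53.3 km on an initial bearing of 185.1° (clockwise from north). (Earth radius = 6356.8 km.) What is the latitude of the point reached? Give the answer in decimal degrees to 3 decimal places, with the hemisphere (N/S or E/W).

41.499°S

STA-01: φ = -41.02056°, λ = +95.78222°
δ = d/R = 53.3/6356.8 = 0.008385 rad
φ₂ = arcsin(sin φ₁ cos δ + cos φ₁ sin δ cos θ)
   = arcsin(-0.65633·0.99996 + 0.75447·0.00838·-0.99604) = -41.49905°
λ₂ = λ₁ + atan2(sin θ sin δ cos φ₁, cos δ − sin φ₁ sin φ₂) = 95.72520°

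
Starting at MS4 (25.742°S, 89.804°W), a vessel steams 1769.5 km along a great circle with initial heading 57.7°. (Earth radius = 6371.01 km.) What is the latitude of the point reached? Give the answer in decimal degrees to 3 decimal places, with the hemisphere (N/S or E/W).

δ = d/R = 1769.5/6371.01 = 0.277742 rad
φ₂ = arcsin(sin φ₁ cos δ + cos φ₁ sin δ cos θ)
   = arcsin(-0.43432·0.96168 + 0.90076·0.27419·0.53435) = -16.60090°
λ₂ = λ₁ + atan2(sin θ sin δ cos φ₁, cos δ − sin φ₁ sin φ₂) = -75.80891°

16.601°S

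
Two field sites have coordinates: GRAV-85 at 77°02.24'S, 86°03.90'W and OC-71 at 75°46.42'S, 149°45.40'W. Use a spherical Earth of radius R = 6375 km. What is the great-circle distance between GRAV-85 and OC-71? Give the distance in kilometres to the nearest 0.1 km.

GRAV-85: φ = -77.03733°, λ = -86.06500°
OC-71: φ = -75.77367°, λ = -149.75667°
Δφ = 1.2637°,  Δλ = -63.6917°
a = sin²(Δφ/2) + cos φ₁ cos φ₂ sin²(Δλ/2) = 0.015469
c = 2·arcsin(√a) = 0.249393 rad = 14.2891°
d = R·c = 6375 × 0.249393 = 1589.9 km

1589.9 km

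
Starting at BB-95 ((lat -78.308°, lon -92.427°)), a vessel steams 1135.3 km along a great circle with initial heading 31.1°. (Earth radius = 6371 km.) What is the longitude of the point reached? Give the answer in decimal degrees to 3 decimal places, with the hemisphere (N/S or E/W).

77.689°W

δ = d/R = 1135.3/6371 = 0.178198 rad
φ₂ = arcsin(sin φ₁ cos δ + cos φ₁ sin δ cos θ)
   = arcsin(-0.97925·0.98416 + 0.20265·0.17726·0.85627) = -68.90521°
λ₂ = λ₁ + atan2(sin θ sin δ cos φ₁, cos δ − sin φ₁ sin φ₂) = -77.68941°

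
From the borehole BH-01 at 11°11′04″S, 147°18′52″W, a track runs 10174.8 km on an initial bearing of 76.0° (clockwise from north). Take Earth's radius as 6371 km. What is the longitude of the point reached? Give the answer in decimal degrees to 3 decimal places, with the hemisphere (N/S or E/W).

BH-01: φ = -11.18444°, λ = -147.31444°
δ = d/R = 10174.8/6371 = 1.597049 rad
φ₂ = arcsin(sin φ₁ cos δ + cos φ₁ sin δ cos θ)
   = arcsin(-0.19397·-0.02625 + 0.98101·0.99966·0.24192) = 14.02452°
λ₂ = λ₁ + atan2(sin θ sin δ cos φ₁, cos δ − sin φ₁ sin φ₂) = -58.56403°

58.564°W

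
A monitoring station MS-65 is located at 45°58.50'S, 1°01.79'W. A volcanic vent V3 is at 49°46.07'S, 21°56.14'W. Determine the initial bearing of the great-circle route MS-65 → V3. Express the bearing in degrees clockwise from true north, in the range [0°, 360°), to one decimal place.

247.2°

MS-65: φ = -45.97500°, λ = -1.02983°
V3: φ = -49.76783°, λ = -21.93567°
Δλ = -20.9058°
y = sin Δλ · cos φ₂ = -0.230474
x = cos φ₁ sin φ₂ − sin φ₁ cos φ₂ cos Δλ = -0.096722
θ = atan2(y, x) = -112.7662° → 247.2338° (mod 360°)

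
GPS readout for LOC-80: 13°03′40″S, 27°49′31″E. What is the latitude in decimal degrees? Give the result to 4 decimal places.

13° + 3′/60 + 40″/3600 = 13 + 0.05000 + 0.01111 = 13.0611°

13.0611°S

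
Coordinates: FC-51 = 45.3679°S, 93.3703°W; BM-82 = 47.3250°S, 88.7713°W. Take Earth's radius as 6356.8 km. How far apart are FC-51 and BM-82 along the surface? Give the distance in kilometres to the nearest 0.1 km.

413.7 km

Δφ = -1.9571°,  Δλ = 4.5990°
a = sin²(Δφ/2) + cos φ₁ cos φ₂ sin²(Δλ/2) = 0.001058
c = 2·arcsin(√a) = 0.065075 rad = 3.7285°
d = R·c = 6356.8 × 0.065075 = 413.7 km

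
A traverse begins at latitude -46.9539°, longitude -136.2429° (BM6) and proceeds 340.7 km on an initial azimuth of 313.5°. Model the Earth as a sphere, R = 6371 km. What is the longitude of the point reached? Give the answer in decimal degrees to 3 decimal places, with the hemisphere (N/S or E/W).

δ = d/R = 340.7/6371 = 0.053477 rad
φ₂ = arcsin(sin φ₁ cos δ + cos φ₁ sin δ cos θ)
   = arcsin(-0.73080·0.99857 + 0.68259·0.05345·0.68835) = -44.80090°
λ₂ = λ₁ + atan2(sin θ sin δ cos φ₁, cos δ − sin φ₁ sin φ₂) = -139.37525°

139.375°W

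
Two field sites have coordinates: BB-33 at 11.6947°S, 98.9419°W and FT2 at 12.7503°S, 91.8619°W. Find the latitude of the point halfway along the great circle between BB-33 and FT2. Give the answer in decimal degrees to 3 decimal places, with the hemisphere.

Bx = cos φ₂ cos Δλ = 0.967904,  By = cos φ₂ sin Δλ = 0.120216
φₘ = atan2(sin φ₁ + sin φ₂, √((cos φ₁ + Bx)² + By²)) = -12.24516°
λₘ = λ₁ + atan2(By, cos φ₁ + Bx) = -95.40897°

12.245°S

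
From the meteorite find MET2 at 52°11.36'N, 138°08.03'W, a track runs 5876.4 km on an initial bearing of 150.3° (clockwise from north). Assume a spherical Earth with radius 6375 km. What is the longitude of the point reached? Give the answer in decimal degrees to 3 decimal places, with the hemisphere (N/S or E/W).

114.850°W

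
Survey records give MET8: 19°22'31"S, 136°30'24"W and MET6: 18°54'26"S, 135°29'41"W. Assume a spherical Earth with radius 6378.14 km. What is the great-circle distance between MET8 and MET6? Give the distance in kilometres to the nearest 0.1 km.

118.5 km

MET8: φ = -19.37528°, λ = -136.50667°
MET6: φ = -18.90722°, λ = -135.49472°
Δφ = 0.4681°,  Δλ = 1.0119°
a = sin²(Δφ/2) + cos φ₁ cos φ₂ sin²(Δλ/2) = 0.000086
c = 2·arcsin(√a) = 0.018578 rad = 1.0644°
d = R·c = 6378.14 × 0.018578 = 118.5 km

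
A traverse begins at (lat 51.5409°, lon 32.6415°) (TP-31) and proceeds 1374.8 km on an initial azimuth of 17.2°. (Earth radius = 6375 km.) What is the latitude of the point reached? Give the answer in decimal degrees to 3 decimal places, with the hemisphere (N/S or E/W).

δ = d/R = 1374.8/6375 = 0.215655 rad
φ₂ = arcsin(sin φ₁ cos δ + cos φ₁ sin δ cos θ)
   = arcsin(0.78305·0.97684 + 0.62196·0.21399·0.95528) = 63.13232°
λ₂ = λ₁ + atan2(sin θ sin δ cos φ₁, cos δ − sin φ₁ sin φ₂) = 40.69028°

63.132°N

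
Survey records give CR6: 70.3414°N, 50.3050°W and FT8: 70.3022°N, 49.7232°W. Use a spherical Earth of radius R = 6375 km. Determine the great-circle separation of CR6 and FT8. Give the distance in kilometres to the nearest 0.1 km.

Δφ = -0.0392°,  Δλ = 0.5818°
a = sin²(Δφ/2) + cos φ₁ cos φ₂ sin²(Δλ/2) = 0.000003
c = 2·arcsin(√a) = 0.003487 rad = 0.1998°
d = R·c = 6375 × 0.003487 = 22.2 km

22.2 km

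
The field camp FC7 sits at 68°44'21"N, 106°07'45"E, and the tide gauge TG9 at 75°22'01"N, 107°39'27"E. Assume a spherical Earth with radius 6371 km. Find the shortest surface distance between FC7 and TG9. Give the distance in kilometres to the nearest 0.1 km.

738.8 km

FC7: φ = +68.73917°, λ = +106.12917°
TG9: φ = +75.36694°, λ = +107.65750°
Δφ = 6.6278°,  Δλ = 1.5283°
a = sin²(Δφ/2) + cos φ₁ cos φ₂ sin²(Δλ/2) = 0.003358
c = 2·arcsin(√a) = 0.115959 rad = 6.6439°
d = R·c = 6371 × 0.115959 = 738.8 km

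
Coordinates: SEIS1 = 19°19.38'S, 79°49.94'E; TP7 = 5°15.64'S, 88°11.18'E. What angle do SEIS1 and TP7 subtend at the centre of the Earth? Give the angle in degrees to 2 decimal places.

16.25°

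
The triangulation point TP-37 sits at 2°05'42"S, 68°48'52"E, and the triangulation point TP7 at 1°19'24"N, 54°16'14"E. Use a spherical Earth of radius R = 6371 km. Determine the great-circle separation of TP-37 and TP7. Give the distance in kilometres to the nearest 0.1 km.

TP-37: φ = -2.09500°, λ = +68.81444°
TP7: φ = +1.32333°, λ = +54.27056°
Δφ = 3.4183°,  Δλ = -14.5439°
a = sin²(Δφ/2) + cos φ₁ cos φ₂ sin²(Δλ/2) = 0.016897
c = 2·arcsin(√a) = 0.260713 rad = 14.9378°
d = R·c = 6371 × 0.260713 = 1661.0 km

1661.0 km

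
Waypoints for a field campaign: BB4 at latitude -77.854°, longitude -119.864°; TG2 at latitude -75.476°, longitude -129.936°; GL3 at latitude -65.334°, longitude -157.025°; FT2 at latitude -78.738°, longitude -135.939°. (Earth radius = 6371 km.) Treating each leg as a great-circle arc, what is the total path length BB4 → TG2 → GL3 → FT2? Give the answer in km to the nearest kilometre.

BB4→TG2: c = 0.057876 rad, d = 368.73 km
TG2→GL3: c = 0.233367 rad, d = 1486.78 km
GL3→FT2: c = 0.256427 rad, d = 1633.69 km
Total = 368.73 + 1486.78 + 1633.69 = 3489.21 km

3489 km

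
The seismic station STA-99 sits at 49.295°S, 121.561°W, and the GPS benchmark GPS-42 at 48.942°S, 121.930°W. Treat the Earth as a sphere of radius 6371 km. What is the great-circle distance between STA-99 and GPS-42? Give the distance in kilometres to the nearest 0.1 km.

47.6 km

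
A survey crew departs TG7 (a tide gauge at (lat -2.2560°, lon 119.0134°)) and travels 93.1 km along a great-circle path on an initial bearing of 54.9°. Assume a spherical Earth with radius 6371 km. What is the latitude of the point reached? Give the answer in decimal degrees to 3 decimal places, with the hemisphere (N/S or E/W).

1.774°S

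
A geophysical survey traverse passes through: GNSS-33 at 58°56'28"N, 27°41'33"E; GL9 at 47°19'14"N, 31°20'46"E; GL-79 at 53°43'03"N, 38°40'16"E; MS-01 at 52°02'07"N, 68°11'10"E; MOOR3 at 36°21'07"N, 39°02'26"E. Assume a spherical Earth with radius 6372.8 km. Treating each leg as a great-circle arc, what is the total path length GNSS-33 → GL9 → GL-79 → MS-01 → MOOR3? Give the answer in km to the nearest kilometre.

7043 km

GNSS-33: φ = +58.94111°, λ = +27.69250°
GL9: φ = +47.32056°, λ = +31.34611°
GL-79: φ = +53.71750°, λ = +38.67111°
MS-01: φ = +52.03528°, λ = +68.18611°
MOOR3: φ = +36.35194°, λ = +39.04056°
GNSS-33→GL9: c = 0.206316 rad, d = 1314.81 km
GL9→GL-79: c = 0.137950 rad, d = 879.13 km
GL-79→MS-01: c = 0.310024 rad, d = 1975.72 km
MS-01→MOOR3: c = 0.450939 rad, d = 2873.75 km
Total = 1314.81 + 879.13 + 1975.72 + 2873.75 = 7043.41 km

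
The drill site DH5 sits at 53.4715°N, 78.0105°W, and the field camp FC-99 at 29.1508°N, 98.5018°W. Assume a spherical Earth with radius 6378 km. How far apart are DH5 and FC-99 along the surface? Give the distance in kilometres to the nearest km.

3179 km

Δφ = -24.3207°,  Δλ = -20.4913°
a = sin²(Δφ/2) + cos φ₁ cos φ₂ sin²(Δλ/2) = 0.060819
c = 2·arcsin(√a) = 0.498371 rad = 28.5546°
d = R·c = 6378 × 0.498371 = 3178.6 km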